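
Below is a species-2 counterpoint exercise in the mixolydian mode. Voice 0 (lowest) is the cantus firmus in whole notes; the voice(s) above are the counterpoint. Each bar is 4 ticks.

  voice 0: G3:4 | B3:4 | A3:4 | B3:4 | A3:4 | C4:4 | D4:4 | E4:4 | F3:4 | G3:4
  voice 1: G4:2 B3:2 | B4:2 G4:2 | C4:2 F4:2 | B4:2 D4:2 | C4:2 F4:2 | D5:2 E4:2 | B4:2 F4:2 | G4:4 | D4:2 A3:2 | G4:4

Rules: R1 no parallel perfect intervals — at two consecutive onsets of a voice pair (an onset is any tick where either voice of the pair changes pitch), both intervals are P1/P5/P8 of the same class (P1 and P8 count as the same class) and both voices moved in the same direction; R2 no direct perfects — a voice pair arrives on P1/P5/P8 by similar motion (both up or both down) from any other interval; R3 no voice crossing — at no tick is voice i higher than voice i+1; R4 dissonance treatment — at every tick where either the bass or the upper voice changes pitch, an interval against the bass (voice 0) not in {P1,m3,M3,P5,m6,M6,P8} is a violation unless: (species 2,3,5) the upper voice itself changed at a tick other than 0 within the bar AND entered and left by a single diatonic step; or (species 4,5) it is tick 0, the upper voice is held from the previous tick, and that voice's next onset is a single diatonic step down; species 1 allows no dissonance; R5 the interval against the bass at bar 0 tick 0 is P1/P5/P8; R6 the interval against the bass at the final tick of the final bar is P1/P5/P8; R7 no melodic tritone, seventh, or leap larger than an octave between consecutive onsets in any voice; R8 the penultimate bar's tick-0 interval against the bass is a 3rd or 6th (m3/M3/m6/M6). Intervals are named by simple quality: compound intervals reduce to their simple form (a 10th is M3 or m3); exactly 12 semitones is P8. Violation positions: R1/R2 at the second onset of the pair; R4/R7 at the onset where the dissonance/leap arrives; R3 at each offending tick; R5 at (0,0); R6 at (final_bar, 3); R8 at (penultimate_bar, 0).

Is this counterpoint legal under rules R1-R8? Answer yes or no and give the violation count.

bar 0: v0=G3 v1=G4 (P8)
bar 1: v0=B3 v1=B4 (P8)
bar 2: v0=A3 v1=C4 (m3)
bar 3: v0=B3 v1=B4 (P8)
bar 4: v0=A3 v1=C4 (m3)
bar 5: v0=C4 v1=D5 (M2)
bar 6: v0=D4 v1=B4 (M6)
bar 7: v0=E4 v1=G4 (m3)
bar 8: v0=F3 v1=D4 (M6)
bar 9: v0=G3 v1=G4 (P8)
  R2 @ bar1.0: G3/B3 M3 -> B3/B4 P8 similar
  R2 @ bar3.0: A3/F4 m6 -> B3/B4 P8 similar
  R7 @ bar3.0: F4->B4 leap 6st
  R4 @ bar5.0: C4/D5 M2 untreated
  R7 @ bar5.2: D5->E4 leap 10st
  R7 @ bar6.2: B4->F4 leap 6st
  R7 @ bar8.0: E4->F3 leap 11st
  R2 @ bar9.0: F3/A3 M3 -> G3/G4 P8 similar
  R7 @ bar9.0: A3->G4 leap 10st

No (9 violations)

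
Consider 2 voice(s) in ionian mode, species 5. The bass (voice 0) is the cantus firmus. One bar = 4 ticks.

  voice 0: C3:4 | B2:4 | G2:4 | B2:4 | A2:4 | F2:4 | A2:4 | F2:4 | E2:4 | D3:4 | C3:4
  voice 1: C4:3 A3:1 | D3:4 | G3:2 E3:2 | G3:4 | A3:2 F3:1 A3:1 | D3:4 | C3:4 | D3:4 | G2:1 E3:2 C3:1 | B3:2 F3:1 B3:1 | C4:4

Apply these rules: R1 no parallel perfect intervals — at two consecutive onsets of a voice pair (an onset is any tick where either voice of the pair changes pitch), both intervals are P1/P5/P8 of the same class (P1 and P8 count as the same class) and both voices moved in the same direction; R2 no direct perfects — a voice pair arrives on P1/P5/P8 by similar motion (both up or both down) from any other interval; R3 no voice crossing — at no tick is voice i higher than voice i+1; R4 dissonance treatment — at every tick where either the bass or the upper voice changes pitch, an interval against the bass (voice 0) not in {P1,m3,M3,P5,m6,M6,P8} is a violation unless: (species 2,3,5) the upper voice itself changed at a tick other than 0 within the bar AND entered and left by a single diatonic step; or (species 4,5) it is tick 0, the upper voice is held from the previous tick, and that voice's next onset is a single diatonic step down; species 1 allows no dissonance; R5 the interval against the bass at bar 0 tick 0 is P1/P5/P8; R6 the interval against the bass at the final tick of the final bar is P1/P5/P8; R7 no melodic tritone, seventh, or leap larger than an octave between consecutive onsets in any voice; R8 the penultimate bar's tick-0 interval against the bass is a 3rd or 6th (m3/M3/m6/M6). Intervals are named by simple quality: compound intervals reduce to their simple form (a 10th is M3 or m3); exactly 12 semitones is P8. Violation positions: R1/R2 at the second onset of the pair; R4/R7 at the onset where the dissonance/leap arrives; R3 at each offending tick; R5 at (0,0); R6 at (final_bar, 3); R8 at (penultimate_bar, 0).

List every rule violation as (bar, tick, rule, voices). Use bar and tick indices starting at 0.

bar 0: v0=C3 v1=C4 downbeat P8
bar 1: v0=B2 v1=D3 downbeat m3
bar 2: v0=G2 v1=G3 downbeat P8
bar 3: v0=B2 v1=G3 downbeat m6
bar 4: v0=A2 v1=A3 downbeat P8
bar 5: v0=F2 v1=D3 downbeat M6
bar 6: v0=A2 v1=C3 downbeat m3
bar 7: v0=F2 v1=D3 downbeat M6
bar 8: v0=E2 v1=G2 downbeat m3
bar 9: v0=D3 v1=B3 downbeat M6
bar 10: v0=C3 v1=C4 downbeat P8
  -> R7 @ bar 9 tick 0 v(0,): E2->D3 leap 10st
  -> R7 @ bar 9 tick 0 v(1,): C3->B3 leap 11st
  -> R7 @ bar 9 tick 2 v(1,): B3->F3 leap 6st
  -> R7 @ bar 9 tick 3 v(1,): F3->B3 leap 6st

(9, 0, R7, (0,))
(9, 0, R7, (1,))
(9, 2, R7, (1,))
(9, 3, R7, (1,))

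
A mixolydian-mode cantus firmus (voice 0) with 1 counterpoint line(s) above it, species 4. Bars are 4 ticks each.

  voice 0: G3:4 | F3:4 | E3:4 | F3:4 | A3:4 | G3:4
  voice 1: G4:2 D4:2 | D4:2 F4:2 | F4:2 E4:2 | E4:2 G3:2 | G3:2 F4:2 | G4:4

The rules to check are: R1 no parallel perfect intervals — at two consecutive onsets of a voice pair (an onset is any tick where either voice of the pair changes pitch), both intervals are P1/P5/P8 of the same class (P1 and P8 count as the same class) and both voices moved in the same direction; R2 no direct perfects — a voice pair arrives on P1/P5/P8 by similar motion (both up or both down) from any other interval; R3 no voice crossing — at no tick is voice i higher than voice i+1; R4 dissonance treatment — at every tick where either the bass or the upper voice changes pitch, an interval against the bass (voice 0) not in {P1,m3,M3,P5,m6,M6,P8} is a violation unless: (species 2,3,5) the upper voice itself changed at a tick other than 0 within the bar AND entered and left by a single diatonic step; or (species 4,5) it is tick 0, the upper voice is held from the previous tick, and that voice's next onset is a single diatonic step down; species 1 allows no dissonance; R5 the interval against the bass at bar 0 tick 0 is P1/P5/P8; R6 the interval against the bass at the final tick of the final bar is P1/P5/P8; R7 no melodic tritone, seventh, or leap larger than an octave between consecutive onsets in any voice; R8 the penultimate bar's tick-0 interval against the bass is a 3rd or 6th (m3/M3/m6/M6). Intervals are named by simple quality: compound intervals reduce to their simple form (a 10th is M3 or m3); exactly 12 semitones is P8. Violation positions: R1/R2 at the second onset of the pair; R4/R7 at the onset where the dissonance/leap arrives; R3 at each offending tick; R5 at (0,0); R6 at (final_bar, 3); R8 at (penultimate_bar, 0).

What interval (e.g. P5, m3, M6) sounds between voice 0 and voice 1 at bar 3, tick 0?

M7

voice 0=F3 voice 1=E4 -> M7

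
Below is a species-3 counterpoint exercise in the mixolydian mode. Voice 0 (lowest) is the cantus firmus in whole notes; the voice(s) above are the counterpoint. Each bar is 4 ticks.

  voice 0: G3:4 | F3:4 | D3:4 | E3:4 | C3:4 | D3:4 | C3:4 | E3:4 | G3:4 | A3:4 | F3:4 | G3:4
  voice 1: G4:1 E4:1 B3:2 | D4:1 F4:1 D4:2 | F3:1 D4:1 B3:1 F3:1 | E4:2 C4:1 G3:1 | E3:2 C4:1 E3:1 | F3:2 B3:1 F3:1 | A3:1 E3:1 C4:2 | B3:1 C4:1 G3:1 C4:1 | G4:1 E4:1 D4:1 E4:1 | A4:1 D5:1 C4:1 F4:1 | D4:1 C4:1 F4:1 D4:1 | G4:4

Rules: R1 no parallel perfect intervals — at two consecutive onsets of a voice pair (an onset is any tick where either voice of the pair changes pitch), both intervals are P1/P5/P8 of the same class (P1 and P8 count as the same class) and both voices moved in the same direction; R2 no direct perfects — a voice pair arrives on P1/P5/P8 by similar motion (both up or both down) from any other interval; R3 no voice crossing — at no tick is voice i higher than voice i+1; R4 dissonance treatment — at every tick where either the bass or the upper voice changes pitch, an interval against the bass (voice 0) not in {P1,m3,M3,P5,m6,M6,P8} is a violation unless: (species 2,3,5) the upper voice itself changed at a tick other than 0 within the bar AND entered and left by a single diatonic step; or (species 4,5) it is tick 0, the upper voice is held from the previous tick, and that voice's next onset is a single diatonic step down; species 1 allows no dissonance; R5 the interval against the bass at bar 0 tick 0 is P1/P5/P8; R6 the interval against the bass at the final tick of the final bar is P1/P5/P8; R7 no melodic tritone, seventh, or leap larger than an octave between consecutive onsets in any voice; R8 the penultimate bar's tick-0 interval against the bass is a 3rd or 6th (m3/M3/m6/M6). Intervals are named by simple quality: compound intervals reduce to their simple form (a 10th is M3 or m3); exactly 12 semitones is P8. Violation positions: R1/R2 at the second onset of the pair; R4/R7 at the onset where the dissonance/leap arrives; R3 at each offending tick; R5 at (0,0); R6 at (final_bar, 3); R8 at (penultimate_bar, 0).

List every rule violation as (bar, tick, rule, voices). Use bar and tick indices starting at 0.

bar 0: v0=G3 v1=G4 downbeat P8
bar 1: v0=F3 v1=D4 downbeat M6
bar 2: v0=D3 v1=F3 downbeat m3
bar 3: v0=E3 v1=E4 downbeat P8
bar 4: v0=C3 v1=E3 downbeat M3
bar 5: v0=D3 v1=F3 downbeat m3
bar 6: v0=C3 v1=A3 downbeat M6
bar 7: v0=E3 v1=B3 downbeat P5
bar 8: v0=G3 v1=G4 downbeat P8
bar 9: v0=A3 v1=A4 downbeat P8
bar 10: v0=F3 v1=D4 downbeat M6
bar 11: v0=G3 v1=G4 downbeat P8
  -> R7 @ bar 2 tick 3 v(1,): B3->F3 leap 6st
  -> R2 @ bar 3 tick 0 v(0, 1): D3/F3 m3 -> E3/E4 P8 similar
  -> R7 @ bar 3 tick 0 v(1,): F3->E4 leap 11st
  -> R7 @ bar 5 tick 2 v(1,): F3->B3 leap 6st
  -> R7 @ bar 5 tick 3 v(1,): B3->F3 leap 6st
  -> R2 @ bar 8 tick 0 v(0, 1): E3/C4 m6 -> G3/G4 P8 similar
  -> R2 @ bar 9 tick 0 v(0, 1): G3/E4 M6 -> A3/A4 P8 similar
  -> R4 @ bar 9 tick 1 v(0, 1): A3/D5 P4 untreated
  -> R7 @ bar 9 tick 2 v(1,): D5->C4 leap 14st
  -> R2 @ bar 11 tick 0 v(0, 1): F3/D4 M6 -> G3/G4 P8 similar

(2, 3, R7, (1,))
(3, 0, R2, (0, 1))
(3, 0, R7, (1,))
(5, 2, R7, (1,))
(5, 3, R7, (1,))
(8, 0, R2, (0, 1))
(9, 0, R2, (0, 1))
(9, 1, R4, (0, 1))
(9, 2, R7, (1,))
(11, 0, R2, (0, 1))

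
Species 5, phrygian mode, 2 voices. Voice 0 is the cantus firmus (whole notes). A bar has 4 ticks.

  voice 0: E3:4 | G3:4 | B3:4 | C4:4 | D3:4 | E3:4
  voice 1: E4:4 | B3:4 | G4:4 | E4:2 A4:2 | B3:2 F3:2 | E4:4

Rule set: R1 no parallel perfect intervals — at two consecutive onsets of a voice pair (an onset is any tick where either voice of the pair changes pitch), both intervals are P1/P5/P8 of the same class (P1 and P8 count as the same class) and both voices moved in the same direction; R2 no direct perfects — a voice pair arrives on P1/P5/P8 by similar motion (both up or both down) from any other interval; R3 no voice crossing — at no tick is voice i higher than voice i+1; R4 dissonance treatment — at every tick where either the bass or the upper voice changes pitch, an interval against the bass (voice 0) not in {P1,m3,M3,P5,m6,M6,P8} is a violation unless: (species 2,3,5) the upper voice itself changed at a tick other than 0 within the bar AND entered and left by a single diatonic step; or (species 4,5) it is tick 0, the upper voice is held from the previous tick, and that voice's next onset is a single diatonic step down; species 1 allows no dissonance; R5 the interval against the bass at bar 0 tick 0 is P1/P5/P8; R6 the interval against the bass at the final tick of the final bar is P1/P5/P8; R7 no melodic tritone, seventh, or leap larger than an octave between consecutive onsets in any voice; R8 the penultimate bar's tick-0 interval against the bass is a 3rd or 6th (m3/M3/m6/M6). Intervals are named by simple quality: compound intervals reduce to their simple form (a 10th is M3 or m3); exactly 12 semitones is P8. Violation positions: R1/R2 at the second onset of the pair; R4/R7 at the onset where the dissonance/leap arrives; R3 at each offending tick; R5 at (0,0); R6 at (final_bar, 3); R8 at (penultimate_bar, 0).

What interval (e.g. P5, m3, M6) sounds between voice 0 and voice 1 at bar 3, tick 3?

voice 0=C4 voice 1=A4 -> M6

M6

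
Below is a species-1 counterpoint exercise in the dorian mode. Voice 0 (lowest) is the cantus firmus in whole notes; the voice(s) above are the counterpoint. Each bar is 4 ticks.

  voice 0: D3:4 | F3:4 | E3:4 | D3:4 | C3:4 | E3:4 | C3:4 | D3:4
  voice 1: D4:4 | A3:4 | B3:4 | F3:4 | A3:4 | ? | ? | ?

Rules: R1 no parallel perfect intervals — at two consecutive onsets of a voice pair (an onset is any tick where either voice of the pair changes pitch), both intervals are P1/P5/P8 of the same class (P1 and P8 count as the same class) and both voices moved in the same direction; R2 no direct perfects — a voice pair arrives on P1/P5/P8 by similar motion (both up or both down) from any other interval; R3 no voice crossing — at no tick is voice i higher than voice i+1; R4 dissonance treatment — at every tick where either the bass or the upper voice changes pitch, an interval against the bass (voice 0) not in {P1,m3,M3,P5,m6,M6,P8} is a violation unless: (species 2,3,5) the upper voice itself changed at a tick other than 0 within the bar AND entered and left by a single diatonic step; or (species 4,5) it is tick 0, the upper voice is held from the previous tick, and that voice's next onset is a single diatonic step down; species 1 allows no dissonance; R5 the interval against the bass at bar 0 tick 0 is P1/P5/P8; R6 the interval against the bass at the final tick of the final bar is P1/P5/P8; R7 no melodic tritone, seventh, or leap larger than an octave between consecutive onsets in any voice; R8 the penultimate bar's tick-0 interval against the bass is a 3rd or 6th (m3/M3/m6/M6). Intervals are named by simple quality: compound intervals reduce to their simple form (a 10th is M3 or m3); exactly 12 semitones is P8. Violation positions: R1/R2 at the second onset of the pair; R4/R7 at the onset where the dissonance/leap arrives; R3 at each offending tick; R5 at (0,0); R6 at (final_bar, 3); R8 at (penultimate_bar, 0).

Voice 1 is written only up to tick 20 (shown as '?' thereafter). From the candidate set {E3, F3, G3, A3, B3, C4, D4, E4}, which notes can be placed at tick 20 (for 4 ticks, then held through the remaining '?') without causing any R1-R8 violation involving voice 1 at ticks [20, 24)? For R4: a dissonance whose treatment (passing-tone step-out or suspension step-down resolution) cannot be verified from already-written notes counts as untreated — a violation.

{C4, E3, G3}

E3: legal
F3: violates R4
G3: legal
A3: violates R4
B3: violates R2
C4: legal
D4: violates R4
E4: violates R2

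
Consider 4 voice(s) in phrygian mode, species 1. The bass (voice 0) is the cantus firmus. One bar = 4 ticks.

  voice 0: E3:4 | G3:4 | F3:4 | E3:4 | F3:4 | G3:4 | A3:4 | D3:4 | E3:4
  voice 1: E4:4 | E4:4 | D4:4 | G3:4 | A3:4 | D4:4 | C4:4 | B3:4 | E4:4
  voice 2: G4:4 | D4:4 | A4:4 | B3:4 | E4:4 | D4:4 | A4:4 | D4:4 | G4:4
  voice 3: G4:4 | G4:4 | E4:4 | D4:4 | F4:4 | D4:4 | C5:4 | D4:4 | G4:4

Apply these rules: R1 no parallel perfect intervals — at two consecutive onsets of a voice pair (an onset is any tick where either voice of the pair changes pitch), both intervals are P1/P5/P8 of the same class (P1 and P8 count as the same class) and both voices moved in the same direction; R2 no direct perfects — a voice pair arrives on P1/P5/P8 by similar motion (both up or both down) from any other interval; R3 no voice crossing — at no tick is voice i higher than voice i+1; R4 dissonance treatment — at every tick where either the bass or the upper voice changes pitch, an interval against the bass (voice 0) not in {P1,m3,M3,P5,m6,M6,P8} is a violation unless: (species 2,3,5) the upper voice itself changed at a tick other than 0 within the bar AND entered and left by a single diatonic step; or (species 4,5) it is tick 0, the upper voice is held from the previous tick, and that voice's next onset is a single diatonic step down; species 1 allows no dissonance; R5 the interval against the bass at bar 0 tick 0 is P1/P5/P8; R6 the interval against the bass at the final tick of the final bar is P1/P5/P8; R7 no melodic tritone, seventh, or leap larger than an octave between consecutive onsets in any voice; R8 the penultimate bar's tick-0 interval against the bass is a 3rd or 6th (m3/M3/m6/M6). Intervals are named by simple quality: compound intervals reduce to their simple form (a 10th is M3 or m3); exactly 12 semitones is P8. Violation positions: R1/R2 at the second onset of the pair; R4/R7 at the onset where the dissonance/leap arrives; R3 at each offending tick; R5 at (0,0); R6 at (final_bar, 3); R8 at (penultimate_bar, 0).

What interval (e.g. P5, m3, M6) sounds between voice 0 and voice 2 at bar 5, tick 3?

voice 0=G3 voice 2=D4 -> P5

P5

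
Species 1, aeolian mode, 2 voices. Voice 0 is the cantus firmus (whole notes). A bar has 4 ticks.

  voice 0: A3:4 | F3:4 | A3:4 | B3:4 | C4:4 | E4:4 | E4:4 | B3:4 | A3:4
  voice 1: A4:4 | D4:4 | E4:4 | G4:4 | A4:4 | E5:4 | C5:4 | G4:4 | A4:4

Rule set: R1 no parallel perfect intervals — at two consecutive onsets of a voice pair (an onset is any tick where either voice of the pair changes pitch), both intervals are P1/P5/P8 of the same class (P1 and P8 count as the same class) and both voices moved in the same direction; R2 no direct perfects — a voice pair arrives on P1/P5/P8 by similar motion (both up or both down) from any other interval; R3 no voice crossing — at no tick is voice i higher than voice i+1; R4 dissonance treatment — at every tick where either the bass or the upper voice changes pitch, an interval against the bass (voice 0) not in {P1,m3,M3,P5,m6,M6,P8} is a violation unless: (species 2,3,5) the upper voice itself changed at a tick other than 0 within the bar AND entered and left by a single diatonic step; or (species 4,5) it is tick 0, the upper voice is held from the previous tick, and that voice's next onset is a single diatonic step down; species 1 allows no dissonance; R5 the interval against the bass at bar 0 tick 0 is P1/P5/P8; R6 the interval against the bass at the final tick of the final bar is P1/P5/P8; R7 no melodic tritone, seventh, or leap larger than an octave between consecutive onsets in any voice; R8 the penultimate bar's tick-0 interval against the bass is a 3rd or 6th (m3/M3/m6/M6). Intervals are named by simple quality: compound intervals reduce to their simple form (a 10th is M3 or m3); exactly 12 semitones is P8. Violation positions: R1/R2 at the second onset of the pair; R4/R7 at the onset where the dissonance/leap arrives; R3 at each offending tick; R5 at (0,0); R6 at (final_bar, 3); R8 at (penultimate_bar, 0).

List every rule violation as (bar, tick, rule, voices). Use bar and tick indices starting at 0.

bar 0: v0=A3 v1=A4 downbeat P8
bar 1: v0=F3 v1=D4 downbeat M6
bar 2: v0=A3 v1=E4 downbeat P5
bar 3: v0=B3 v1=G4 downbeat m6
bar 4: v0=C4 v1=A4 downbeat M6
bar 5: v0=E4 v1=E5 downbeat P8
bar 6: v0=E4 v1=C5 downbeat m6
bar 7: v0=B3 v1=G4 downbeat m6
bar 8: v0=A3 v1=A4 downbeat P8
  -> R2 @ bar 2 tick 0 v(0, 1): F3/D4 M6 -> A3/E4 P5 similar
  -> R2 @ bar 5 tick 0 v(0, 1): C4/A4 M6 -> E4/E5 P8 similar

(2, 0, R2, (0, 1))
(5, 0, R2, (0, 1))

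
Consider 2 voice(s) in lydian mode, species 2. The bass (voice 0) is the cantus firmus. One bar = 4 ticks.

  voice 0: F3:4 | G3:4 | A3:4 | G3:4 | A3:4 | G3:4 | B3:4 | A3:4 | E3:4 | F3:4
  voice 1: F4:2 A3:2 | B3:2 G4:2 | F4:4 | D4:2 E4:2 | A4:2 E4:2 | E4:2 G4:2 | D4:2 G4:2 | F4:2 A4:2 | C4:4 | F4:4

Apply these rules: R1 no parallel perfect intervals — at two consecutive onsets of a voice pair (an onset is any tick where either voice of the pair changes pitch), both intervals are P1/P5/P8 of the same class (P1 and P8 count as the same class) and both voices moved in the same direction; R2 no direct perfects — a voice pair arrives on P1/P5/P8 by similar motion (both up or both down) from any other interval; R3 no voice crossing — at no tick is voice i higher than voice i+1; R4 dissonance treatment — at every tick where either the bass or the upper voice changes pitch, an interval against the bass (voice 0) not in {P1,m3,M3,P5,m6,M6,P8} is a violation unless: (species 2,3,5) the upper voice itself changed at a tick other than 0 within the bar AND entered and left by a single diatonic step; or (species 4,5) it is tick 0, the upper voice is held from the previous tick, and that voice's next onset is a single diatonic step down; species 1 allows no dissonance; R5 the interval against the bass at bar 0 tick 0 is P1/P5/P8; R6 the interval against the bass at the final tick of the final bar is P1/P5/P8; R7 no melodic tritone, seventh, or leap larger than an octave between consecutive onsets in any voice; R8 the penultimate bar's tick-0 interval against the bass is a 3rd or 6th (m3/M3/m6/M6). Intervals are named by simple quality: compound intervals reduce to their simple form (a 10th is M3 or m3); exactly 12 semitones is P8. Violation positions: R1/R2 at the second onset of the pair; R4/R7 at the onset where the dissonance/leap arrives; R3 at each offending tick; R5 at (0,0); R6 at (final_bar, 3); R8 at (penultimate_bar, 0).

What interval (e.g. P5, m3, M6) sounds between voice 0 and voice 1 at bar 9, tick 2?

voice 0=F3 voice 1=F4 -> P8

P8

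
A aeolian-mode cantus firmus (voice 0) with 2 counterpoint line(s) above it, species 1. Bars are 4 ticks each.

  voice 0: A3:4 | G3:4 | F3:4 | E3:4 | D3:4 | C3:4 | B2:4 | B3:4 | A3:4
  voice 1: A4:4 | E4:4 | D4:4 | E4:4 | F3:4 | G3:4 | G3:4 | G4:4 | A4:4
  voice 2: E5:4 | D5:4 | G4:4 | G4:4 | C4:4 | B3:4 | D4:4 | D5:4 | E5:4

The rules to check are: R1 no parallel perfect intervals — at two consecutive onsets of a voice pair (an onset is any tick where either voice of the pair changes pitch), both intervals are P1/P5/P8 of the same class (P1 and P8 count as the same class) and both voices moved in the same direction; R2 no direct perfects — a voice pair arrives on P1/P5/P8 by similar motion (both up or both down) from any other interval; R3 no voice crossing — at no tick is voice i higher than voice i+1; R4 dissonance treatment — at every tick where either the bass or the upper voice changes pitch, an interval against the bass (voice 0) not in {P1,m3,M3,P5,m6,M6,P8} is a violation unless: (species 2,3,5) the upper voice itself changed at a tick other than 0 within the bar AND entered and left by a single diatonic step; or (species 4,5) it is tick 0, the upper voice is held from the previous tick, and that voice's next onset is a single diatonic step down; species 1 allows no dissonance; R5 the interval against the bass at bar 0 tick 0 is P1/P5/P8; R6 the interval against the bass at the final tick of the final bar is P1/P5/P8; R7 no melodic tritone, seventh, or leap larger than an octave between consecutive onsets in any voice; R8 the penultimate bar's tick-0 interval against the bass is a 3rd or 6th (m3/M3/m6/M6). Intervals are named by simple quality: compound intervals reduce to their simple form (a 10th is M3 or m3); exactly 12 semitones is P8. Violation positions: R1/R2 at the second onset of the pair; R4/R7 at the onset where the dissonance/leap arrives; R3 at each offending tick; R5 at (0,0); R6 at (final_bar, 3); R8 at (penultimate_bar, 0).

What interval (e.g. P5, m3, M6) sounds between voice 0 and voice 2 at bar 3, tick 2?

voice 0=E3 voice 2=G4 -> m3

m3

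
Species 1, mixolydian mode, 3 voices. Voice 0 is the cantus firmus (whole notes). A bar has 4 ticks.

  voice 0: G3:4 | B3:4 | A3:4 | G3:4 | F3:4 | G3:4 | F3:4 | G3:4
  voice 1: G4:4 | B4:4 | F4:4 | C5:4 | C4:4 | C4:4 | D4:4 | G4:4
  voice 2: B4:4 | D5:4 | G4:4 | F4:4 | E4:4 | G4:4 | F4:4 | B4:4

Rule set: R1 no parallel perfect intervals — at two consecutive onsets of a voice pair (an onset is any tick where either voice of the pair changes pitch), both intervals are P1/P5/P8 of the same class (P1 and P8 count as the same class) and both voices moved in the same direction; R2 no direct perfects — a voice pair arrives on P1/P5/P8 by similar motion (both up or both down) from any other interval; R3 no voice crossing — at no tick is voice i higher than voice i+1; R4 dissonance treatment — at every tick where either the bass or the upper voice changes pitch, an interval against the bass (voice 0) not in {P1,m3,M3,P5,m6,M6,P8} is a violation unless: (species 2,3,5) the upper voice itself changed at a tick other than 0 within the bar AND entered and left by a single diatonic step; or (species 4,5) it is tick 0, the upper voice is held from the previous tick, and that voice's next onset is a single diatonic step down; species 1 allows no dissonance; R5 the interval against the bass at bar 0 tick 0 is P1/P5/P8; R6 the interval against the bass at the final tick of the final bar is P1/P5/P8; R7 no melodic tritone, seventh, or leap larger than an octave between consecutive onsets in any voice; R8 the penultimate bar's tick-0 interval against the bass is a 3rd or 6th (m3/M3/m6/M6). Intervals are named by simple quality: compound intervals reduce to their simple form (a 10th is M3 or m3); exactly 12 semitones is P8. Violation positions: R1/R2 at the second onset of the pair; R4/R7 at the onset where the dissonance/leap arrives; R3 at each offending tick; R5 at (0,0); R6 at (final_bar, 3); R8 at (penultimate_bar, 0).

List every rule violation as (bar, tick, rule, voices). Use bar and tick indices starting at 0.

bar 0: v0=G3 v1=G4 v2=B4 downbeat M3
bar 1: v0=B3 v1=B4 v2=D5 downbeat m3
bar 2: v0=A3 v1=F4 v2=G4 downbeat m7
bar 3: v0=G3 v1=C5 v2=F4 downbeat m7
bar 4: v0=F3 v1=C4 v2=E4 downbeat M7
bar 5: v0=G3 v1=C4 v2=G4 downbeat P8
bar 6: v0=F3 v1=D4 v2=F4 downbeat P8
bar 7: v0=G3 v1=G4 v2=B4 downbeat M3
  -> R5 @ bar 0 tick 0 v(0, 2): opens on M3
  -> R1 @ bar 1 tick 0 v(0, 1): G3/G4 P8 -> B3/B4 P8 similar
  -> R4 @ bar 2 tick 0 v(0, 2): A3/G4 m7 untreated
  -> R7 @ bar 2 tick 0 v(1,): B4->F4 leap 6st
  -> R3 @ bar 3 tick 0 v(1, 2): C5 above F4
  -> R4 @ bar 3 tick 0 v(0, 1): G3/C5 P4 untreated
  -> R4 @ bar 3 tick 0 v(0, 2): G3/F4 m7 untreated
  -> R3 @ bar 3 tick 1 v(1, 2): C5 above F4
  -> R3 @ bar 3 tick 2 v(1, 2): C5 above F4
  -> R3 @ bar 3 tick 3 v(1, 2): C5 above F4
  -> R2 @ bar 4 tick 0 v(0, 1): G3/C5 P4 -> F3/C4 P5 similar
  -> R4 @ bar 4 tick 0 v(0, 2): F3/E4 M7 untreated
  -> R2 @ bar 5 tick 0 v(0, 2): F3/E4 M7 -> G3/G4 P8 similar
  -> R4 @ bar 5 tick 0 v(0, 1): G3/C4 P4 untreated
  -> R1 @ bar 6 tick 0 v(0, 2): G3/G4 P8 -> F3/F4 P8 similar
  -> R8 @ bar 6 tick 0 v(0, 2): penult P8 not 3rd/6th
  -> R2 @ bar 7 tick 0 v(0, 1): F3/D4 M6 -> G3/G4 P8 similar
  -> R7 @ bar 7 tick 0 v(2,): F4->B4 leap 6st
  -> R6 @ bar 7 tick 3 v(0, 2): closes on M3

(0, 0, R5, (0, 2))
(1, 0, R1, (0, 1))
(2, 0, R4, (0, 2))
(2, 0, R7, (1,))
(3, 0, R3, (1, 2))
(3, 0, R4, (0, 1))
(3, 0, R4, (0, 2))
(3, 1, R3, (1, 2))
(3, 2, R3, (1, 2))
(3, 3, R3, (1, 2))
(4, 0, R2, (0, 1))
(4, 0, R4, (0, 2))
(5, 0, R2, (0, 2))
(5, 0, R4, (0, 1))
(6, 0, R1, (0, 2))
(6, 0, R8, (0, 2))
(7, 0, R2, (0, 1))
(7, 0, R7, (2,))
(7, 3, R6, (0, 2))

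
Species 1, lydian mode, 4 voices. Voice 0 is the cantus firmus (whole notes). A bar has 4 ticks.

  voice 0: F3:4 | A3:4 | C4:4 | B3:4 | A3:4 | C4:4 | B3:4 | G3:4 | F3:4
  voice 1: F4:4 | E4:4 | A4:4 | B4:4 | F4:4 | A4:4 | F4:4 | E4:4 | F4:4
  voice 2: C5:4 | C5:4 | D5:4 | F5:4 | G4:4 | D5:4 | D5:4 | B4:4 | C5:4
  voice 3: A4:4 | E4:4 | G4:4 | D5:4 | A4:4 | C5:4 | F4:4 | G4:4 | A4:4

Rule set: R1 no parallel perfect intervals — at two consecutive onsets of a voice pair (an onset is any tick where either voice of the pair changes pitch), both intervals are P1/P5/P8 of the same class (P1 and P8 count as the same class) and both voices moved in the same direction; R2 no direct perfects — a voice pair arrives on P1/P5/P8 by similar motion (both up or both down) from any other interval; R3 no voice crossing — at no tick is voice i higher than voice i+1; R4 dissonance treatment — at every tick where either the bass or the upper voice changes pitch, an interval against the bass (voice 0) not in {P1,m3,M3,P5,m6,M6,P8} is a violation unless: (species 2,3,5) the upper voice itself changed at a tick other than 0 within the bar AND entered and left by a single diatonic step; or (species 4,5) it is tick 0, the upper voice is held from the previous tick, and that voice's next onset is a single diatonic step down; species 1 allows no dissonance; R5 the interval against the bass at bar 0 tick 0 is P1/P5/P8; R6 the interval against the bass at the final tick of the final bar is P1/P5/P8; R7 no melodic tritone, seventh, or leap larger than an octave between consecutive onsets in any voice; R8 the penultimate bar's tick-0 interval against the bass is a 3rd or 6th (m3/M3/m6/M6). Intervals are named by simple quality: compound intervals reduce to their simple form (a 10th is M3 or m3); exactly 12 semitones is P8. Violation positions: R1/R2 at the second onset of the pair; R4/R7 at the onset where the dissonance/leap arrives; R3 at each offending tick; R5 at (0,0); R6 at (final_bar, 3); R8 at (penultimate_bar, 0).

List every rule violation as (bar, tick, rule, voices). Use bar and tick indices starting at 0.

(0, 0, R3, (2, 3))
(0, 0, R5, (0, 3))
(0, 1, R3, (2, 3))
(0, 2, R3, (2, 3))
(0, 3, R3, (2, 3))
(1, 0, R2, (1, 3))
(1, 0, R3, (2, 3))
(1, 1, R3, (2, 3))
(1, 2, R3, (2, 3))
(1, 3, R3, (2, 3))
(2, 0, R1, (0, 3))
(2, 0, R2, (2, 3))
(2, 0, R3, (2, 3))
(2, 0, R4, (0, 2))
(2, 1, R3, (2, 3))
(2, 2, R3, (2, 3))
(2, 3, R3, (2, 3))
(3, 0, R3, (2, 3))
(3, 0, R4, (0, 2))
(3, 1, R3, (2, 3))
(3, 2, R3, (2, 3))
(3, 3, R3, (2, 3))
(4, 0, R2, (0, 3))
(4, 0, R4, (0, 2))
(4, 0, R7, (1,))
(4, 0, R7, (2,))
(5, 0, R1, (0, 3))
(5, 0, R3, (2, 3))
(5, 0, R4, (0, 2))
(5, 1, R3, (2, 3))
(5, 2, R3, (2, 3))
(5, 3, R3, (2, 3))
(6, 0, R2, (1, 3))
(6, 0, R3, (2, 3))
(6, 0, R4, (0, 1))
(6, 0, R4, (0, 3))
(6, 1, R3, (2, 3))
(6, 2, R3, (2, 3))
(6, 3, R3, (2, 3))
(7, 0, R2, (1, 2))
(7, 0, R3, (2, 3))
(7, 0, R8, (0, 3))
(7, 1, R3, (2, 3))
(7, 2, R3, (2, 3))
(7, 3, R3, (2, 3))
(8, 0, R1, (1, 2))
(8, 0, R3, (2, 3))
(8, 1, R3, (2, 3))
(8, 2, R3, (2, 3))
(8, 3, R3, (2, 3))
(8, 3, R6, (0, 3))

bar 0: v0=F3 v1=F4 v2=C5 v3=A4 downbeat M3
bar 1: v0=A3 v1=E4 v2=C5 v3=E4 downbeat P5
bar 2: v0=C4 v1=A4 v2=D5 v3=G4 downbeat P5
bar 3: v0=B3 v1=B4 v2=F5 v3=D5 downbeat m3
bar 4: v0=A3 v1=F4 v2=G4 v3=A4 downbeat P8
bar 5: v0=C4 v1=A4 v2=D5 v3=C5 downbeat P8
bar 6: v0=B3 v1=F4 v2=D5 v3=F4 downbeat TT
bar 7: v0=G3 v1=E4 v2=B4 v3=G4 downbeat P8
bar 8: v0=F3 v1=F4 v2=C5 v3=A4 downbeat M3
  -> R3 @ bar 0 tick 0 v(2, 3): C5 above A4
  -> R5 @ bar 0 tick 0 v(0, 3): opens on M3
  -> R3 @ bar 0 tick 1 v(2, 3): C5 above A4
  -> R3 @ bar 0 tick 2 v(2, 3): C5 above A4
  -> R3 @ bar 0 tick 3 v(2, 3): C5 above A4
  -> R2 @ bar 1 tick 0 v(1, 3): F4/A4 M3 -> E4/E4 P1 similar
  -> R3 @ bar 1 tick 0 v(2, 3): C5 above E4
  -> R3 @ bar 1 tick 1 v(2, 3): C5 above E4
  -> R3 @ bar 1 tick 2 v(2, 3): C5 above E4
  -> R3 @ bar 1 tick 3 v(2, 3): C5 above E4
  -> R1 @ bar 2 tick 0 v(0, 3): A3/E4 P5 -> C4/G4 P5 similar
  -> R2 @ bar 2 tick 0 v(2, 3): C5/E4 m6 -> D5/G4 P5 similar
  -> R3 @ bar 2 tick 0 v(2, 3): D5 above G4
  -> R4 @ bar 2 tick 0 v(0, 2): C4/D5 M2 untreated
  -> R3 @ bar 2 tick 1 v(2, 3): D5 above G4
  -> R3 @ bar 2 tick 2 v(2, 3): D5 above G4
  -> R3 @ bar 2 tick 3 v(2, 3): D5 above G4
  -> R3 @ bar 3 tick 0 v(2, 3): F5 above D5
  -> R4 @ bar 3 tick 0 v(0, 2): B3/F5 TT untreated
  -> R3 @ bar 3 tick 1 v(2, 3): F5 above D5
  -> R3 @ bar 3 tick 2 v(2, 3): F5 above D5
  -> R3 @ bar 3 tick 3 v(2, 3): F5 above D5
  -> R2 @ bar 4 tick 0 v(0, 3): B3/D5 m3 -> A3/A4 P8 similar
  -> R4 @ bar 4 tick 0 v(0, 2): A3/G4 m7 untreated
  -> R7 @ bar 4 tick 0 v(1,): B4->F4 leap 6st
  -> R7 @ bar 4 tick 0 v(2,): F5->G4 leap 10st
  -> R1 @ bar 5 tick 0 v(0, 3): A3/A4 P8 -> C4/C5 P8 similar
  -> R3 @ bar 5 tick 0 v(2, 3): D5 above C5
  -> R4 @ bar 5 tick 0 v(0, 2): C4/D5 M2 untreated
  -> R3 @ bar 5 tick 1 v(2, 3): D5 above C5
  -> R3 @ bar 5 tick 2 v(2, 3): D5 above C5
  -> R3 @ bar 5 tick 3 v(2, 3): D5 above C5
  -> R2 @ bar 6 tick 0 v(1, 3): A4/C5 m3 -> F4/F4 P1 similar
  -> R3 @ bar 6 tick 0 v(2, 3): D5 above F4
  -> R4 @ bar 6 tick 0 v(0, 1): B3/F4 TT untreated
  -> R4 @ bar 6 tick 0 v(0, 3): B3/F4 TT untreated
  -> R3 @ bar 6 tick 1 v(2, 3): D5 above F4
  -> R3 @ bar 6 tick 2 v(2, 3): D5 above F4
  -> R3 @ bar 6 tick 3 v(2, 3): D5 above F4
  -> R2 @ bar 7 tick 0 v(1, 2): F4/D5 M6 -> E4/B4 P5 similar
  -> R3 @ bar 7 tick 0 v(2, 3): B4 above G4
  -> R8 @ bar 7 tick 0 v(0, 3): penult P8 not 3rd/6th
  -> R3 @ bar 7 tick 1 v(2, 3): B4 above G4
  -> R3 @ bar 7 tick 2 v(2, 3): B4 above G4
  -> R3 @ bar 7 tick 3 v(2, 3): B4 above G4
  -> R1 @ bar 8 tick 0 v(1, 2): E4/B4 P5 -> F4/C5 P5 similar
  -> R3 @ bar 8 tick 0 v(2, 3): C5 above A4
  -> R3 @ bar 8 tick 1 v(2, 3): C5 above A4
  -> R3 @ bar 8 tick 2 v(2, 3): C5 above A4
  -> R3 @ bar 8 tick 3 v(2, 3): C5 above A4
  -> R6 @ bar 8 tick 3 v(0, 3): closes on M3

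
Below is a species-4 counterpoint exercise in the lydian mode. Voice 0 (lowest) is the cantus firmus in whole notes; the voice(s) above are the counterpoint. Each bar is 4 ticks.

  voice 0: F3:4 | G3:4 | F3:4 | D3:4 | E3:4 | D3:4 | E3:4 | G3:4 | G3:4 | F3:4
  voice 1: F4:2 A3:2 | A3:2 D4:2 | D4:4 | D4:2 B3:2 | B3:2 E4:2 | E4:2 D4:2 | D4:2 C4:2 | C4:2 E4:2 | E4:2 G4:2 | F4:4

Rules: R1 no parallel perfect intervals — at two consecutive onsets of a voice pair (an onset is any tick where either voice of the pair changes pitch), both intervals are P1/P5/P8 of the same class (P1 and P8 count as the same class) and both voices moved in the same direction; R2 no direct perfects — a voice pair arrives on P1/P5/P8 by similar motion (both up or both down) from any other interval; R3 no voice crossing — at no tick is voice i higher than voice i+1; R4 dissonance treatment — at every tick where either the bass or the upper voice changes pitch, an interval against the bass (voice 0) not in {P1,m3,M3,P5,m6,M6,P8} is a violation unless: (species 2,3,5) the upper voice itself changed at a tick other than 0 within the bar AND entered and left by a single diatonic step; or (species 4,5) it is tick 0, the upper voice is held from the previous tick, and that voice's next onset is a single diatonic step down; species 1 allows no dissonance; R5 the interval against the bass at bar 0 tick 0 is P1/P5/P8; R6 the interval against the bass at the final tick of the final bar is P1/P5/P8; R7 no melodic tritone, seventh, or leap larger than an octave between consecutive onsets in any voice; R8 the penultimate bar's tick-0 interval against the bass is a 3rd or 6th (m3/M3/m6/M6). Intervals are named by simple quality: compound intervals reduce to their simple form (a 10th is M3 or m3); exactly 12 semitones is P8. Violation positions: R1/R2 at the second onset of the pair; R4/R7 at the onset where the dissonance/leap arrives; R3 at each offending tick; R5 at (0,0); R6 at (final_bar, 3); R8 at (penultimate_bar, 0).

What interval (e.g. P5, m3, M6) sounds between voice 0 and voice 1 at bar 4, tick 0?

voice 0=E3 voice 1=B3 -> P5

P5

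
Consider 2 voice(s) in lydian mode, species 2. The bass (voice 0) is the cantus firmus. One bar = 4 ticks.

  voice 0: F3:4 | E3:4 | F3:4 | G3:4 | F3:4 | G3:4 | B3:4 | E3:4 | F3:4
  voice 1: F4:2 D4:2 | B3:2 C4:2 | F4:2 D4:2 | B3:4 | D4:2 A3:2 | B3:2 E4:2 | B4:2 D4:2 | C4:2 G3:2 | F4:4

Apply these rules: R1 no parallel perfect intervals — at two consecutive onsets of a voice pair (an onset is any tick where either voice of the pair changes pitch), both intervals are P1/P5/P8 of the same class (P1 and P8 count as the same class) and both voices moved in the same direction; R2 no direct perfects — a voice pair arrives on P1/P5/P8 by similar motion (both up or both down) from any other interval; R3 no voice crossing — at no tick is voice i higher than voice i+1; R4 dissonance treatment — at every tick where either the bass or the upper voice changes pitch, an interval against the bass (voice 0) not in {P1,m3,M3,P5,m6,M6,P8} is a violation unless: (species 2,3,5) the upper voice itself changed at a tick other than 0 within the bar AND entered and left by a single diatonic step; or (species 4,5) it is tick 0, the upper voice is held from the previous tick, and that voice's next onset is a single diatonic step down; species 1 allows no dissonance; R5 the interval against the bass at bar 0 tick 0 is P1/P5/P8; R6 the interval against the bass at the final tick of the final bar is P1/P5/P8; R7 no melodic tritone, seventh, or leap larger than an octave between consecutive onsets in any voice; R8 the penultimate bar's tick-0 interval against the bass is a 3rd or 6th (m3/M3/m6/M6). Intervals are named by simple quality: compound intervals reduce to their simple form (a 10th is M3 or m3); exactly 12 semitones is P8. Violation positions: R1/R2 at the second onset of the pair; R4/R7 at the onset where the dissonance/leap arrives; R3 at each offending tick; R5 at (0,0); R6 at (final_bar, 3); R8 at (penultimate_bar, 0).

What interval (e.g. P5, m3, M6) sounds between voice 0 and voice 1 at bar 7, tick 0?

m6

voice 0=E3 voice 1=C4 -> m6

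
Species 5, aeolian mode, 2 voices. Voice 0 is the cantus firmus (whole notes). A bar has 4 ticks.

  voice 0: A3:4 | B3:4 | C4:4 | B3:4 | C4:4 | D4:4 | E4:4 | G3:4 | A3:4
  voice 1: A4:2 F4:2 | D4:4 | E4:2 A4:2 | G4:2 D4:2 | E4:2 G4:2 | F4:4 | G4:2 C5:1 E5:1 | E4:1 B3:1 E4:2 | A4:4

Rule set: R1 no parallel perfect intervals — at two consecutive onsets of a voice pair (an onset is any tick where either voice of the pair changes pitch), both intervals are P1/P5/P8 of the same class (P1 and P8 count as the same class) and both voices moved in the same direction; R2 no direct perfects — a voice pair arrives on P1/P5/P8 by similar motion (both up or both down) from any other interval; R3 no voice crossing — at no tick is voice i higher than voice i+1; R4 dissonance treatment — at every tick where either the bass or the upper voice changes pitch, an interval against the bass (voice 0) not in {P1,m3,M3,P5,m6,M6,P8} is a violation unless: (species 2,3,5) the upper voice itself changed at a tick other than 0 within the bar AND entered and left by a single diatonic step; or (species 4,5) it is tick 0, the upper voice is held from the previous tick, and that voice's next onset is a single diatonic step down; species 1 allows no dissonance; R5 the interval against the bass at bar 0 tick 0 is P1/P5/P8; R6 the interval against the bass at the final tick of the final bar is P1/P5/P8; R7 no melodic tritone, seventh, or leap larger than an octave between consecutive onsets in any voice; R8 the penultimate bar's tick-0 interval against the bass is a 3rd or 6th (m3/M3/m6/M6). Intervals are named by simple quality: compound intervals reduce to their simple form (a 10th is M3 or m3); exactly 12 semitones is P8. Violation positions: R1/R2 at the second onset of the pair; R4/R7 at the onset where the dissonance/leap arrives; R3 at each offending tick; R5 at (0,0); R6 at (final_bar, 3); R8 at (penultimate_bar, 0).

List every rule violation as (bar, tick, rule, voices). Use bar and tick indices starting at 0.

bar 0: v0=A3 v1=A4 downbeat P8
bar 1: v0=B3 v1=D4 downbeat m3
bar 2: v0=C4 v1=E4 downbeat M3
bar 3: v0=B3 v1=G4 downbeat m6
bar 4: v0=C4 v1=E4 downbeat M3
bar 5: v0=D4 v1=F4 downbeat m3
bar 6: v0=E4 v1=G4 downbeat m3
bar 7: v0=G3 v1=E4 downbeat M6
bar 8: v0=A3 v1=A4 downbeat P8
  -> R2 @ bar 8 tick 0 v(0, 1): G3/E4 M6 -> A3/A4 P8 similar

(8, 0, R2, (0, 1))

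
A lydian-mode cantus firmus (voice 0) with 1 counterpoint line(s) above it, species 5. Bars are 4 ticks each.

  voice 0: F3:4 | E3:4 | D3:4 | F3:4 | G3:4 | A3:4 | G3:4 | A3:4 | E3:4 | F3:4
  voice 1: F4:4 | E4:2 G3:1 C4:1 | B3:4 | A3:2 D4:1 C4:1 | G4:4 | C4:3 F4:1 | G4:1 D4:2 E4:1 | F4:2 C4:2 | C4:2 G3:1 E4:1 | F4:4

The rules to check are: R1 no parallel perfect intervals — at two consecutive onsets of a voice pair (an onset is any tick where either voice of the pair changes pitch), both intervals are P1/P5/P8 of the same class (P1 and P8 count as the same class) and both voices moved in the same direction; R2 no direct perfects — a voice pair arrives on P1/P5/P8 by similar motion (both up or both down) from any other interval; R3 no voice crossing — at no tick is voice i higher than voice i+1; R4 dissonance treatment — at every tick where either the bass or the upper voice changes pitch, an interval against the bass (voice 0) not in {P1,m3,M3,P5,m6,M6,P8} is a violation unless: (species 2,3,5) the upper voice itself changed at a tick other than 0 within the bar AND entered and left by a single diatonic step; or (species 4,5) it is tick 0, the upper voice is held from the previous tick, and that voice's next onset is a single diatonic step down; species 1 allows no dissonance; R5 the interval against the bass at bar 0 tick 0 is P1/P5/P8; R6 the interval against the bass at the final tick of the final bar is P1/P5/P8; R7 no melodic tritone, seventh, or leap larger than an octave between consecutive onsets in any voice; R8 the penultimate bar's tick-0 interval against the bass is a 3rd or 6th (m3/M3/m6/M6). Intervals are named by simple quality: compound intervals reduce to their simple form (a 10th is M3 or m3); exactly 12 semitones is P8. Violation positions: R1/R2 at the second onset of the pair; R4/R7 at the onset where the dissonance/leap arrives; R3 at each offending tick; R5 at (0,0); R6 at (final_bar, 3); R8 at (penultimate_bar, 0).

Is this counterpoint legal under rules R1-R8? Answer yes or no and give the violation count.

bar 0: v0=F3 v1=F4 (P8)
bar 1: v0=E3 v1=E4 (P8)
bar 2: v0=D3 v1=B3 (M6)
bar 3: v0=F3 v1=A3 (M3)
bar 4: v0=G3 v1=G4 (P8)
bar 5: v0=A3 v1=C4 (m3)
bar 6: v0=G3 v1=G4 (P8)
bar 7: v0=A3 v1=F4 (m6)
bar 8: v0=E3 v1=C4 (m6)
bar 9: v0=F3 v1=F4 (P8)
  R1 @ bar1.0: F3/F4 P8 -> E3/E4 P8 similar
  R2 @ bar4.0: F3/C4 P5 -> G3/G4 P8 similar
  R1 @ bar9.0: E3/E4 P8 -> F3/F4 P8 similar

No (3 violations)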